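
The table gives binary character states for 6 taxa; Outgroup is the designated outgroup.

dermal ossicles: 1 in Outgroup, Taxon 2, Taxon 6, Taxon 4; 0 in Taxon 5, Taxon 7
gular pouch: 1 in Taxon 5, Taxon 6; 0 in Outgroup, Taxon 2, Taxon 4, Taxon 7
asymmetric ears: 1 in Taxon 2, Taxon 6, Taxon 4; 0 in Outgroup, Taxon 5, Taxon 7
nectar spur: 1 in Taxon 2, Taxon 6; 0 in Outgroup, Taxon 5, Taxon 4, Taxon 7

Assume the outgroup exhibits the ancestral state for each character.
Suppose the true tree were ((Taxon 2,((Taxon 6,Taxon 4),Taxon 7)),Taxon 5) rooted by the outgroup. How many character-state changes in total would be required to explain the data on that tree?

Map each character onto ((Taxon 2,((Taxon 6,Taxon 4),Taxon 7)),Taxon 5) (rooted by Outgroup) and count the minimum state changes it requires (Fitch parsimony):
dermal ossicles: 2; gular pouch: 2; asymmetric ears: 2; nectar spur: 2.
Total tree length = 8.

8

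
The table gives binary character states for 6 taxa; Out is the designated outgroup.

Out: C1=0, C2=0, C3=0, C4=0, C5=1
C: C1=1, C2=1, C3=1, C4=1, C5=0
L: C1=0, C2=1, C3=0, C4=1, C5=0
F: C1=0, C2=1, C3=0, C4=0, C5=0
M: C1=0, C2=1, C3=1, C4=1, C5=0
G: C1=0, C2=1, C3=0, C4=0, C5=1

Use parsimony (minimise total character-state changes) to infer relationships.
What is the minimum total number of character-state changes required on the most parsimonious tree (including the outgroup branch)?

Character polarity is set by the outgroup: the derived state is whichever differs from the outgroup's state, so for C5 the derived state is '0', and for the remaining characters it is '1'.
C1: derived state '1' in C only — an autapomorphy, so it tells us nothing about relationships among taxa.
C2 (derived state '1') is shared by all ingroup taxa — unites the whole ingroup.
C3 (derived state '1') is shared by C and M — a synapomorphy uniting that clade.
C4 (derived state '1') is shared by C, L, and M — a synapomorphy uniting that clade.
Only C, F, L, and M show the derived state '0' for C5, supporting them as a clade.
Most parsimonious ingroup topology: ((((C,M),L),F),G).
Changes per character on this tree: C1: 1; C2: 1; C3: 1; C4: 1; C5: 1.
Total = 5.

5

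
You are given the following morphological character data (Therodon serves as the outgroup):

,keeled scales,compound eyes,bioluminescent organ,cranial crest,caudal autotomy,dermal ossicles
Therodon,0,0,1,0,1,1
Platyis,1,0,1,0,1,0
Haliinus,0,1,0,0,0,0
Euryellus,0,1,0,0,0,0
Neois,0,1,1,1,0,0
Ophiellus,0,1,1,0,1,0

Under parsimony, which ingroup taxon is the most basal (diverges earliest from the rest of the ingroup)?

Platyis

Character polarity is set by the outgroup: the derived state is whichever differs from the outgroup's state, so for bioluminescent organ, caudal autotomy, dermal ossicles the derived state is '0', and for the remaining characters it is '1'.
keeled scales (derived state '1') is unique to Platyis (autapomorphy; uninformative for grouping).
compound eyes: derived state '1' in Euryellus, Haliinus, Neois, and Ophiellus only — synapomorphy for {Euryellus, Haliinus, Neois, Ophiellus}.
bioluminescent organ: derived state '0' in Euryellus and Haliinus only — synapomorphy for {Euryellus, Haliinus}.
cranial crest (derived state '1') is unique to Neois (autapomorphy; uninformative for grouping).
caudal autotomy: derived state '0' in Euryellus, Haliinus, and Neois only — synapomorphy for {Euryellus, Haliinus, Neois}.
All ingroup taxa share the derived state '0' for dermal ossicles; it defines the ingroup but does not resolve relationships within it.
Most parsimonious ingroup topology: (Platyis,(((Haliinus,Euryellus),Neois),Ophiellus)).
Platyis is sister to the clade containing all other ingroup taxa, so it is the earliest-diverging (most basal) ingroup lineage.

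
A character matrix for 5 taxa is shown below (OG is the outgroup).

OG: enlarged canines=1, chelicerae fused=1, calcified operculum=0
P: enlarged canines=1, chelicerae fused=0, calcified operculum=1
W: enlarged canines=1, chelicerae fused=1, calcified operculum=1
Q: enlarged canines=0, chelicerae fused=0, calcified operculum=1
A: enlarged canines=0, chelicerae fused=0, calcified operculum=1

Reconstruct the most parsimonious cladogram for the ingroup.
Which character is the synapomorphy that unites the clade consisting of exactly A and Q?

Character polarity is set by the outgroup: the derived state is whichever differs from the outgroup's state, so for enlarged canines, chelicerae fused the derived state is '0', and for the remaining characters it is '1'.
enlarged canines (derived state '0') is shared by A and Q — a synapomorphy uniting that clade.
chelicerae fused: derived state '0' in A, P, and Q only — synapomorphy for {A, P, Q}.
calcified operculum (derived state '1') is shared by all ingroup taxa — unites the whole ingroup.
Most parsimonious ingroup topology: ((P,(Q,A)),W).
The clade {A, Q} is supported by enlarged canines: its derived state '0' occurs in exactly those taxa and in no other taxon (including the outgroup).

enlarged canines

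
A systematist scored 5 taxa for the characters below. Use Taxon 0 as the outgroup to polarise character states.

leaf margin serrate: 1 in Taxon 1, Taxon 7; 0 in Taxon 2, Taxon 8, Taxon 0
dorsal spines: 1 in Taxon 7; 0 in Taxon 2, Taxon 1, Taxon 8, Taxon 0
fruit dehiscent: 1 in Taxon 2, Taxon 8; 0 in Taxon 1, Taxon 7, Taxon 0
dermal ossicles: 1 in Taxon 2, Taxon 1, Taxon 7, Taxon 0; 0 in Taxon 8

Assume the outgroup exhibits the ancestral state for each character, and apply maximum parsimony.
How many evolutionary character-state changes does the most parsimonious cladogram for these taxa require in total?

Character polarity is set by the outgroup: the derived state is whichever differs from the outgroup's state, so for dermal ossicles the derived state is '0', and for the remaining characters it is '1'.
leaf margin serrate (derived state '1') is shared by Taxon 1 and Taxon 7 — a synapomorphy uniting that clade.
dorsal spines (derived state '1') is unique to Taxon 7 (autapomorphy; uninformative for grouping).
fruit dehiscent (derived state '1') is shared by Taxon 2 and Taxon 8 — a synapomorphy uniting that clade.
dermal ossicles (derived state '0') is unique to Taxon 8 (autapomorphy; uninformative for grouping).
Most parsimonious ingroup topology: ((Taxon 2,Taxon 8),(Taxon 7,Taxon 1)).
Changes per character on this tree: leaf margin serrate: 1; dorsal spines: 1; fruit dehiscent: 1; dermal ossicles: 1.
Total = 4.

4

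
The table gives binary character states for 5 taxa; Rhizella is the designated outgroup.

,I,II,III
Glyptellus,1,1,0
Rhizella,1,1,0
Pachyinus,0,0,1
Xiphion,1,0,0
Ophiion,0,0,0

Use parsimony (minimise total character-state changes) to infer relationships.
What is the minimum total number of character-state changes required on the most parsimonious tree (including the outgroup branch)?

3

Character polarity is set by the outgroup: the derived state is whichever differs from the outgroup's state, so for I, II the derived state is '0', and for the remaining characters it is '1'.
Only Ophiion and Pachyinus show the derived state '0' for I, supporting them as a clade.
Only Ophiion, Pachyinus, and Xiphion show the derived state '0' for II, supporting them as a clade.
III (derived state '1') is unique to Pachyinus (autapomorphy; uninformative for grouping).
Most parsimonious ingroup topology: (Glyptellus,((Pachyinus,Ophiion),Xiphion)).
Changes per character on this tree: I: 1; II: 1; III: 1.
Total = 3.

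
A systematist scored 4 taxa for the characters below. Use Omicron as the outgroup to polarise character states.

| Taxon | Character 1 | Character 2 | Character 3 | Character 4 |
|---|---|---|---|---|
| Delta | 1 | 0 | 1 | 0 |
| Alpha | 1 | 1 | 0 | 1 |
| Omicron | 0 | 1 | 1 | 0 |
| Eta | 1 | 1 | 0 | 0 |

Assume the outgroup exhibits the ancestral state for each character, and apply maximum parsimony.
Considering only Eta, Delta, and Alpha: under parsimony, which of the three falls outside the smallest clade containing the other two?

Character polarity is set by the outgroup: the derived state is whichever differs from the outgroup's state, so for Character 2, Character 3 the derived state is '0', and for the remaining characters it is '1'.
All ingroup taxa share the derived state '1' for Character 1; it defines the ingroup but does not resolve relationships within it.
Character 2: derived state '0' in Delta only — an autapomorphy, so it tells us nothing about relationships among taxa.
Character 3 (derived state '0') is shared by Alpha and Eta — a synapomorphy uniting that clade.
Character 4: derived state '1' in Alpha only — an autapomorphy, so it tells us nothing about relationships among taxa.
Most parsimonious ingroup topology: (Delta,(Alpha,Eta)).
Eta and Alpha share a more recent common ancestor with each other than either does with Delta, so Delta is the least closely related of the three.

Delta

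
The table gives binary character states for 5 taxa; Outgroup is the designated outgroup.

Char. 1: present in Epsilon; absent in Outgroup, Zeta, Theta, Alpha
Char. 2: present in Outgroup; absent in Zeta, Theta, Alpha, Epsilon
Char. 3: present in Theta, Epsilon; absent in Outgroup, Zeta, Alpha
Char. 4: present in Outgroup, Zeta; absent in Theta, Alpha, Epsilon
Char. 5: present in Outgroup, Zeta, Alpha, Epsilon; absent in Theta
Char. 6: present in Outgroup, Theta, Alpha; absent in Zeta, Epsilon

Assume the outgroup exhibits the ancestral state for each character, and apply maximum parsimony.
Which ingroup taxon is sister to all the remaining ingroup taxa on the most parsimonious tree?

Character polarity is set by the outgroup: the derived state is whichever differs from the outgroup's state, so for Char. 2, Char. 4, Char. 5, Char. 6 the derived state is 'absent', and for the remaining characters it is 'present'.
Char. 1 (derived state 'present') is unique to Epsilon (autapomorphy; uninformative for grouping).
All ingroup taxa share the derived state 'absent' for Char. 2; it defines the ingroup but does not resolve relationships within it.
Char. 3: derived state 'present' in Epsilon and Theta only — synapomorphy for {Epsilon, Theta}.
Char. 4: derived state 'absent' in Alpha, Epsilon, and Theta only — synapomorphy for {Alpha, Epsilon, Theta}.
Char. 5 (derived state 'absent') is unique to Theta (autapomorphy; uninformative for grouping).
Char. 6 groups Epsilon and Zeta, which is incompatible with the clades supported by the remaining characters; treating it as convergent (homoplasy) costs fewer steps than any alternative tree.
Most parsimonious ingroup topology: (Zeta,((Theta,Epsilon),Alpha)).
Zeta is sister to the clade containing all other ingroup taxa, so it is the earliest-diverging (most basal) ingroup lineage.

Zeta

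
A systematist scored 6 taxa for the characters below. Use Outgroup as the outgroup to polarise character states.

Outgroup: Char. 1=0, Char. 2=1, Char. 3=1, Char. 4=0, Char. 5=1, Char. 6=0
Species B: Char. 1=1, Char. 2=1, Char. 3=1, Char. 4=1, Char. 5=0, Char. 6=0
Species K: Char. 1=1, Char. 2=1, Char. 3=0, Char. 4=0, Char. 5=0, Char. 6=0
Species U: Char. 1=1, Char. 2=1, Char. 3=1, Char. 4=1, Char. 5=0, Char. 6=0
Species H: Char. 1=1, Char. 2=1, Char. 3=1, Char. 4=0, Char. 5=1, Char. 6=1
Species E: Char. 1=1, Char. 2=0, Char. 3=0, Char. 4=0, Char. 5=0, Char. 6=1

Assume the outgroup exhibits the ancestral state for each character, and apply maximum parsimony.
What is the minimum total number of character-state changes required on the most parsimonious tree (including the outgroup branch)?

Character polarity is set by the outgroup: the derived state is whichever differs from the outgroup's state, so for Char. 2, Char. 3, Char. 5 the derived state is '0', and for the remaining characters it is '1'.
Char. 1 (derived state '1') is shared by all ingroup taxa — unites the whole ingroup.
Char. 2 (derived state '0') is unique to Species E (autapomorphy; uninformative for grouping).
Char. 3 (derived state '0') is shared by Species E and Species K — a synapomorphy uniting that clade.
Char. 4 (derived state '1') is shared by Species B and Species U — a synapomorphy uniting that clade.
Char. 5 (derived state '0') is shared by Species B, Species E, Species K, and Species U — a synapomorphy uniting that clade.
Char. 6 (state '1') occurs in Species E and Species H but conflicts with the nesting implied by the other characters — most parsimoniously interpreted as homoplasy.
Most parsimonious ingroup topology: (((Species B,Species U),(Species K,Species E)),Species H).
Changes per character on this tree: Char. 1: 1; Char. 2: 1; Char. 3: 1; Char. 4: 1; Char. 5: 1; Char. 6: 2.
Total = 7.

7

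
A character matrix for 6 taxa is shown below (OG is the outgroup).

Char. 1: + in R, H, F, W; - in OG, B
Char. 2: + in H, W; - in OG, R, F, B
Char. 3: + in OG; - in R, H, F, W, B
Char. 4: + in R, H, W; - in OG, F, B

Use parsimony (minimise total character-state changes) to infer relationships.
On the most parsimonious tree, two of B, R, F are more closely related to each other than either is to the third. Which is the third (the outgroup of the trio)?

Character polarity is set by the outgroup: the derived state is whichever differs from the outgroup's state, so for Char. 3 the derived state is '-', and for the remaining characters it is '+'.
Char. 1 (derived state '+') is shared by F, H, R, and W — a synapomorphy uniting that clade.
Only H and W show the derived state '+' for Char. 2, supporting them as a clade.
Char. 3 (derived state '-') is shared by all ingroup taxa — unites the whole ingroup.
Char. 4: derived state '+' in H, R, and W only — synapomorphy for {H, R, W}.
Most parsimonious ingroup topology: (((R,(H,W)),F),B).
R and F share a more recent common ancestor with each other than either does with B, so B is the least closely related of the three.

B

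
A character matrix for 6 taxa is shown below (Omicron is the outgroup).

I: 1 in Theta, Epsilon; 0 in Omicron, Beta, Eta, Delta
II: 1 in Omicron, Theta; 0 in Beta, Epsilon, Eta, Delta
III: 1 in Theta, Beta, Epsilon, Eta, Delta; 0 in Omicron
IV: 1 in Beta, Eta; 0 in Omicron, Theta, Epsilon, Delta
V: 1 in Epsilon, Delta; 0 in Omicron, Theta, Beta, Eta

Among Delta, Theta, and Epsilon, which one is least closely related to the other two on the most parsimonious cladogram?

Character polarity is set by the outgroup: the derived state is whichever differs from the outgroup's state, so for II the derived state is '0', and for the remaining characters it is '1'.
I groups Epsilon and Theta, which is incompatible with the clades supported by the remaining characters; treating it as convergent (homoplasy) costs fewer steps than any alternative tree.
II (derived state '0') is shared by Beta, Delta, Epsilon, and Eta — a synapomorphy uniting that clade.
III (derived state '1') is shared by all ingroup taxa — unites the whole ingroup.
Only Beta and Eta show the derived state '1' for IV, supporting them as a clade.
V: derived state '1' in Delta and Epsilon only — synapomorphy for {Delta, Epsilon}.
Most parsimonious ingroup topology: (Theta,((Beta,Eta),(Epsilon,Delta))).
Epsilon and Delta share a more recent common ancestor with each other than either does with Theta, so Theta is the least closely related of the three.

Theta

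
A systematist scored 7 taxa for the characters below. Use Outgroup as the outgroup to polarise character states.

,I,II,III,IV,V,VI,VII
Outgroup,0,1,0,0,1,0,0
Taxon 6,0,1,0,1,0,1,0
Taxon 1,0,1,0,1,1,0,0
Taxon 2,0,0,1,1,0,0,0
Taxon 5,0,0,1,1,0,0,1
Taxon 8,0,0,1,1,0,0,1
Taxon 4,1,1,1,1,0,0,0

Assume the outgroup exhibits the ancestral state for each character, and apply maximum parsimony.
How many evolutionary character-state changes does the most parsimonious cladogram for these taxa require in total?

7

Character polarity is set by the outgroup: the derived state is whichever differs from the outgroup's state, so for II, V the derived state is '0', and for the remaining characters it is '1'.
I (derived state '1') is unique to Taxon 4 (autapomorphy; uninformative for grouping).
II: derived state '0' in Taxon 2, Taxon 5, and Taxon 8 only — synapomorphy for {Taxon 2, Taxon 5, Taxon 8}.
III (derived state '1') is shared by Taxon 2, Taxon 4, Taxon 5, and Taxon 8 — a synapomorphy uniting that clade.
IV (derived state '1') is shared by all ingroup taxa — unites the whole ingroup.
V: derived state '0' in Taxon 2, Taxon 4, Taxon 5, Taxon 6, and Taxon 8 only — synapomorphy for {Taxon 2, Taxon 4, Taxon 5, Taxon 6, Taxon 8}.
VI (derived state '1') is unique to Taxon 6 (autapomorphy; uninformative for grouping).
VII (derived state '1') is shared by Taxon 5 and Taxon 8 — a synapomorphy uniting that clade.
Most parsimonious ingroup topology: ((Taxon 6,((Taxon 2,(Taxon 5,Taxon 8)),Taxon 4)),Taxon 1).
Changes per character on this tree: I: 1; II: 1; III: 1; IV: 1; V: 1; VI: 1; VII: 1.
Total = 7.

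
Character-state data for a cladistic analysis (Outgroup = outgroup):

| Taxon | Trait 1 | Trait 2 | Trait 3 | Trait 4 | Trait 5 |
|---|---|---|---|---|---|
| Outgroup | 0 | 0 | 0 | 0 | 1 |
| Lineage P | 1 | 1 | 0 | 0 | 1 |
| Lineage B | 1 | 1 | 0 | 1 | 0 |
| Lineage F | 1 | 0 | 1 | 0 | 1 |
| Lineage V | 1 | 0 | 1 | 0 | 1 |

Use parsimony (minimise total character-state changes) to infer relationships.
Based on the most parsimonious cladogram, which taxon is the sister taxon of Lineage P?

Lineage B

Character polarity is set by the outgroup: the derived state is whichever differs from the outgroup's state, so for Trait 5 the derived state is '0', and for the remaining characters it is '1'.
Trait 1 (derived state '1') is shared by all ingroup taxa — unites the whole ingroup.
Trait 2: derived state '1' in Lineage B and Lineage P only — synapomorphy for {Lineage B, Lineage P}.
Trait 3: derived state '1' in Lineage F and Lineage V only — synapomorphy for {Lineage F, Lineage V}.
Trait 4 (derived state '1') is unique to Lineage B (autapomorphy; uninformative for grouping).
Trait 5: derived state '0' in Lineage B only — an autapomorphy, so it tells us nothing about relationships among taxa.
Most parsimonious ingroup topology: ((Lineage P,Lineage B),(Lineage F,Lineage V)).
Lineage P and Lineage B form a cherry on this tree, so they are sister taxa.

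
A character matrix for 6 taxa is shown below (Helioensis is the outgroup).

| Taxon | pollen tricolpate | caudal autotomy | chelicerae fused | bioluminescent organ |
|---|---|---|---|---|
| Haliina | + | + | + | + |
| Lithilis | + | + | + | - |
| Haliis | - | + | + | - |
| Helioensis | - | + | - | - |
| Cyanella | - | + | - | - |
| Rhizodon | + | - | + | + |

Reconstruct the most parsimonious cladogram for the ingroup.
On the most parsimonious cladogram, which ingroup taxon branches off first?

Cyanella

Character polarity is set by the outgroup: the derived state is whichever differs from the outgroup's state, so for caudal autotomy the derived state is '-', and for the remaining characters it is '+'.
Only Haliina, Lithilis, and Rhizodon show the derived state '+' for pollen tricolpate, supporting them as a clade.
caudal autotomy (derived state '-') is unique to Rhizodon (autapomorphy; uninformative for grouping).
Only Haliina, Haliis, Lithilis, and Rhizodon show the derived state '+' for chelicerae fused, supporting them as a clade.
bioluminescent organ: derived state '+' in Haliina and Rhizodon only — synapomorphy for {Haliina, Rhizodon}.
Most parsimonious ingroup topology: (Cyanella,(((Haliina,Rhizodon),Lithilis),Haliis)).
Cyanella is sister to the clade containing all other ingroup taxa, so it is the earliest-diverging (most basal) ingroup lineage.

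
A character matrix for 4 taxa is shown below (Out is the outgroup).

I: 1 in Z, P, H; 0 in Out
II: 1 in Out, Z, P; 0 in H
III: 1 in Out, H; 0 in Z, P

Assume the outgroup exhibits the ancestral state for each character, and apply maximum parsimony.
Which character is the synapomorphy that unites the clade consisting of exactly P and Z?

Character polarity is set by the outgroup: the derived state is whichever differs from the outgroup's state, so for II, III the derived state is '0', and for the remaining characters it is '1'.
All ingroup taxa share the derived state '1' for I; it defines the ingroup but does not resolve relationships within it.
II: derived state '0' in H only — an autapomorphy, so it tells us nothing about relationships among taxa.
III (derived state '0') is shared by P and Z — a synapomorphy uniting that clade.
Most parsimonious ingroup topology: ((Z,P),H).
The clade {P, Z} is supported by III: its derived state '0' occurs in exactly those taxa and in no other taxon (including the outgroup).

III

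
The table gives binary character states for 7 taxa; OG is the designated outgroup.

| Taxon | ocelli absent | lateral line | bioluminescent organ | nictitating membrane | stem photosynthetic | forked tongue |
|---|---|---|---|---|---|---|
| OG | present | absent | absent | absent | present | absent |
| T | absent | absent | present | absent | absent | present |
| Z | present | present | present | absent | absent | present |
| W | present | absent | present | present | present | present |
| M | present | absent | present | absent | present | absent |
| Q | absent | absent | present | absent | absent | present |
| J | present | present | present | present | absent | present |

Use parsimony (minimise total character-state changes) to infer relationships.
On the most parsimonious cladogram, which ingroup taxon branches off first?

M

Character polarity is set by the outgroup: the derived state is whichever differs from the outgroup's state, so for ocelli absent, stem photosynthetic the derived state is 'absent', and for the remaining characters it is 'present'.
Only Q and T show the derived state 'absent' for ocelli absent, supporting them as a clade.
lateral line (derived state 'present') is shared by J and Z — a synapomorphy uniting that clade.
bioluminescent organ (derived state 'present') is shared by all ingroup taxa — unites the whole ingroup.
nictitating membrane groups J and W, which is incompatible with the clades supported by the remaining characters; treating it as convergent (homoplasy) costs fewer steps than any alternative tree.
stem photosynthetic: derived state 'absent' in J, Q, T, and Z only — synapomorphy for {J, Q, T, Z}.
Only J, Q, T, W, and Z show the derived state 'present' for forked tongue, supporting them as a clade.
Most parsimonious ingroup topology: ((((T,Q),(Z,J)),W),M).
M is sister to the clade containing all other ingroup taxa, so it is the earliest-diverging (most basal) ingroup lineage.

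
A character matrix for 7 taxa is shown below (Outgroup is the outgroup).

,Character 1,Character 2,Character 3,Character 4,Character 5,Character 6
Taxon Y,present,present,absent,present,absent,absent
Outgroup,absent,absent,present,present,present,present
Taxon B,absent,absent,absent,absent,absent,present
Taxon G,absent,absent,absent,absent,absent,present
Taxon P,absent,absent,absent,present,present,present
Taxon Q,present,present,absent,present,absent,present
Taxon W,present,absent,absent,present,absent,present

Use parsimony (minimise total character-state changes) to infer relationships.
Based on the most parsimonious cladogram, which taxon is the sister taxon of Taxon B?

Taxon G

Character polarity is set by the outgroup: the derived state is whichever differs from the outgroup's state, so for Character 3, Character 4, Character 5, Character 6 the derived state is 'absent', and for the remaining characters it is 'present'.
Character 1: derived state 'present' in Taxon Q, Taxon W, and Taxon Y only — synapomorphy for {Taxon Q, Taxon W, Taxon Y}.
Character 2 (derived state 'present') is shared by Taxon Q and Taxon Y — a synapomorphy uniting that clade.
Character 3 (derived state 'absent') is shared by all ingroup taxa — unites the whole ingroup.
Only Taxon B and Taxon G show the derived state 'absent' for Character 4, supporting them as a clade.
Character 5: derived state 'absent' in Taxon B, Taxon G, Taxon Q, Taxon W, and Taxon Y only — synapomorphy for {Taxon B, Taxon G, Taxon Q, Taxon W, Taxon Y}.
Character 6: derived state 'absent' in Taxon Y only — an autapomorphy, so it tells us nothing about relationships among taxa.
Most parsimonious ingroup topology: ((((Taxon Y,Taxon Q),Taxon W),(Taxon G,Taxon B)),Taxon P).
Taxon B and Taxon G form a cherry on this tree, so they are sister taxa.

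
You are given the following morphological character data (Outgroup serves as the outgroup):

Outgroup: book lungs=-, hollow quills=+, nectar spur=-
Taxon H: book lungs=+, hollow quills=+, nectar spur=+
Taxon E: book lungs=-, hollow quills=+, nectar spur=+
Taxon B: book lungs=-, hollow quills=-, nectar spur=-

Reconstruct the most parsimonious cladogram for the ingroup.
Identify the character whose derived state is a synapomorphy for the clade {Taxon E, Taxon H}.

nectar spur

Character polarity is set by the outgroup: the derived state is whichever differs from the outgroup's state, so for hollow quills the derived state is '-', and for the remaining characters it is '+'.
book lungs: derived state '+' in Taxon H only — an autapomorphy, so it tells us nothing about relationships among taxa.
hollow quills: derived state '-' in Taxon B only — an autapomorphy, so it tells us nothing about relationships among taxa.
Only Taxon E and Taxon H show the derived state '+' for nectar spur, supporting them as a clade.
Most parsimonious ingroup topology: ((Taxon H,Taxon E),Taxon B).
The clade {Taxon E, Taxon H} is supported by nectar spur: its derived state '+' occurs in exactly those taxa and in no other taxon (including the outgroup).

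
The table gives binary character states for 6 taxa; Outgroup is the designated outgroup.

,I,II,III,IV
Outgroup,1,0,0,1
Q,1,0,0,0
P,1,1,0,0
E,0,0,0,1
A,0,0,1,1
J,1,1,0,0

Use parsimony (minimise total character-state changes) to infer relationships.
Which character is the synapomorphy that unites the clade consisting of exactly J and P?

Character polarity is set by the outgroup: the derived state is whichever differs from the outgroup's state, so for I, IV the derived state is '0', and for the remaining characters it is '1'.
Only A and E show the derived state '0' for I, supporting them as a clade.
II (derived state '1') is shared by J and P — a synapomorphy uniting that clade.
III (derived state '1') is unique to A (autapomorphy; uninformative for grouping).
IV (derived state '0') is shared by J, P, and Q — a synapomorphy uniting that clade.
Most parsimonious ingroup topology: ((Q,(P,J)),(E,A)).
The clade {J, P} is supported by II: its derived state '1' occurs in exactly those taxa and in no other taxon (including the outgroup).

II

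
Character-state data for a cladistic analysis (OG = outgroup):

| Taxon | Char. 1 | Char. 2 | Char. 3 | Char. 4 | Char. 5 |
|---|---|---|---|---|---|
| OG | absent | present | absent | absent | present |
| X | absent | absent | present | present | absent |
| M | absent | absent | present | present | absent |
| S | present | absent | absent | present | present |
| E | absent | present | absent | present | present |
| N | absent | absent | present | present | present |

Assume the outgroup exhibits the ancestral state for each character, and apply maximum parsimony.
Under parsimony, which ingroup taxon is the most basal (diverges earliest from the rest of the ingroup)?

E

Character polarity is set by the outgroup: the derived state is whichever differs from the outgroup's state, so for Char. 2, Char. 5 the derived state is 'absent', and for the remaining characters it is 'present'.
Char. 1: derived state 'present' in S only — an autapomorphy, so it tells us nothing about relationships among taxa.
Char. 2 (derived state 'absent') is shared by M, N, S, and X — a synapomorphy uniting that clade.
Char. 3: derived state 'present' in M, N, and X only — synapomorphy for {M, N, X}.
All ingroup taxa share the derived state 'present' for Char. 4; it defines the ingroup but does not resolve relationships within it.
Char. 5: derived state 'absent' in M and X only — synapomorphy for {M, X}.
Most parsimonious ingroup topology: ((((X,M),N),S),E).
E is sister to the clade containing all other ingroup taxa, so it is the earliest-diverging (most basal) ingroup lineage.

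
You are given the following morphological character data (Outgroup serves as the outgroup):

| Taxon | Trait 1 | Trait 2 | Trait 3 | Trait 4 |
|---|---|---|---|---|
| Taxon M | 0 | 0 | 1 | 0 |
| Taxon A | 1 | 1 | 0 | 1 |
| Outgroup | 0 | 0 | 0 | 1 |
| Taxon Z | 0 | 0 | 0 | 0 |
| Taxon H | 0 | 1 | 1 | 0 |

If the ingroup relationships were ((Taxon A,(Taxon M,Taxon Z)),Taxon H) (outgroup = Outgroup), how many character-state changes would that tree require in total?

7

Map each character onto ((Taxon A,(Taxon M,Taxon Z)),Taxon H) (rooted by Outgroup) and count the minimum state changes it requires (Fitch parsimony):
Trait 1: 1; Trait 2: 2; Trait 3: 2; Trait 4: 2.
Total tree length = 7.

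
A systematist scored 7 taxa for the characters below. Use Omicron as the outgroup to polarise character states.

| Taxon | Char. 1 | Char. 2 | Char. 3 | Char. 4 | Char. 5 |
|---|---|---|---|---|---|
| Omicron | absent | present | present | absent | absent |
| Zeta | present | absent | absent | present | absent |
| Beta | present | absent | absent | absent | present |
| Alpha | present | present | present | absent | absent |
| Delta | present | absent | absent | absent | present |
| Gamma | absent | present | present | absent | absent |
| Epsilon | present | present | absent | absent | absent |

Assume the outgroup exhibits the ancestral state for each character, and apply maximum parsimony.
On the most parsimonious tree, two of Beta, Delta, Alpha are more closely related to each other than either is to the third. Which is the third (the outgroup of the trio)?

Character polarity is set by the outgroup: the derived state is whichever differs from the outgroup's state, so for Char. 2, Char. 3 the derived state is 'absent', and for the remaining characters it is 'present'.
Only Alpha, Beta, Delta, Epsilon, and Zeta show the derived state 'present' for Char. 1, supporting them as a clade.
Char. 2: derived state 'absent' in Beta, Delta, and Zeta only — synapomorphy for {Beta, Delta, Zeta}.
Char. 3: derived state 'absent' in Beta, Delta, Epsilon, and Zeta only — synapomorphy for {Beta, Delta, Epsilon, Zeta}.
Char. 4 (derived state 'present') is unique to Zeta (autapomorphy; uninformative for grouping).
Char. 5: derived state 'present' in Beta and Delta only — synapomorphy for {Beta, Delta}.
Most parsimonious ingroup topology: ((((Zeta,(Beta,Delta)),Epsilon),Alpha),Gamma).
Beta and Delta share a more recent common ancestor with each other than either does with Alpha, so Alpha is the least closely related of the three.

Alpha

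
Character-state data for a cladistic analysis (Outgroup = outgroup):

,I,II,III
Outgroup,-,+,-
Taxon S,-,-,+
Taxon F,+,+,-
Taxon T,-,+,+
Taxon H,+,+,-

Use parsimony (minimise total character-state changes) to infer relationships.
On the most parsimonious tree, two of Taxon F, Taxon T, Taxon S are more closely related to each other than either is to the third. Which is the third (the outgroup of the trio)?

Taxon F

Character polarity is set by the outgroup: the derived state is whichever differs from the outgroup's state, so for II the derived state is '-', and for the remaining characters it is '+'.
Only Taxon F and Taxon H show the derived state '+' for I, supporting them as a clade.
II (derived state '-') is unique to Taxon S (autapomorphy; uninformative for grouping).
III (derived state '+') is shared by Taxon S and Taxon T — a synapomorphy uniting that clade.
Most parsimonious ingroup topology: ((Taxon S,Taxon T),(Taxon H,Taxon F)).
Taxon S and Taxon T share a more recent common ancestor with each other than either does with Taxon F, so Taxon F is the least closely related of the three.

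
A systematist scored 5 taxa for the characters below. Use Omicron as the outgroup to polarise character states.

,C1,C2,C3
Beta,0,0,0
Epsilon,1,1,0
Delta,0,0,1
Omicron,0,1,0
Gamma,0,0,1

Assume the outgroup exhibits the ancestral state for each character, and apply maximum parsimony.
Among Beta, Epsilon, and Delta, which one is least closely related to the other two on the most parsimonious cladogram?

Epsilon

Character polarity is set by the outgroup: the derived state is whichever differs from the outgroup's state, so for C2 the derived state is '0', and for the remaining characters it is '1'.
C1 (derived state '1') is unique to Epsilon (autapomorphy; uninformative for grouping).
Only Beta, Delta, and Gamma show the derived state '0' for C2, supporting them as a clade.
Only Delta and Gamma show the derived state '1' for C3, supporting them as a clade.
Most parsimonious ingroup topology: ((Beta,(Gamma,Delta)),Epsilon).
Delta and Beta share a more recent common ancestor with each other than either does with Epsilon, so Epsilon is the least closely related of the three.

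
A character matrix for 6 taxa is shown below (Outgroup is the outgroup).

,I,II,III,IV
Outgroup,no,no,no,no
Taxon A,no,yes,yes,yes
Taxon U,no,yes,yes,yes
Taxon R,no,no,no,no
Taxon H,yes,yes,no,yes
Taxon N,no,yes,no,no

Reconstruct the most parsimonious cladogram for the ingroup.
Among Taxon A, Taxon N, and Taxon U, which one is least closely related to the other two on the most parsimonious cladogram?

Taxon N

The outgroup has state 'no' for every character, so 'yes' is the derived state throughout.
I: derived state 'yes' in Taxon H only — an autapomorphy, so it tells us nothing about relationships among taxa.
II: derived state 'yes' in Taxon A, Taxon H, Taxon N, and Taxon U only — synapomorphy for {Taxon A, Taxon H, Taxon N, Taxon U}.
III: derived state 'yes' in Taxon A and Taxon U only — synapomorphy for {Taxon A, Taxon U}.
IV (derived state 'yes') is shared by Taxon A, Taxon H, and Taxon U — a synapomorphy uniting that clade.
Most parsimonious ingroup topology: ((((Taxon A,Taxon U),Taxon H),Taxon N),Taxon R).
Taxon A and Taxon U share a more recent common ancestor with each other than either does with Taxon N, so Taxon N is the least closely related of the three.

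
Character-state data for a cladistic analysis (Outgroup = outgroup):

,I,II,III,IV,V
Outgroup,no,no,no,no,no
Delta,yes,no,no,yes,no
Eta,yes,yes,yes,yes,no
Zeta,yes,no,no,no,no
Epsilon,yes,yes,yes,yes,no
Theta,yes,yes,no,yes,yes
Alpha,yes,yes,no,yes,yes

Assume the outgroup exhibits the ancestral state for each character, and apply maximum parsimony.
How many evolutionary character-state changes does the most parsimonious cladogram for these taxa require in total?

The outgroup has state 'no' for every character, so 'yes' is the derived state throughout.
All ingroup taxa share the derived state 'yes' for I; it defines the ingroup but does not resolve relationships within it.
Only Alpha, Epsilon, Eta, and Theta show the derived state 'yes' for II, supporting them as a clade.
Only Epsilon and Eta show the derived state 'yes' for III, supporting them as a clade.
IV (derived state 'yes') is shared by Alpha, Delta, Epsilon, Eta, and Theta — a synapomorphy uniting that clade.
V (derived state 'yes') is shared by Alpha and Theta — a synapomorphy uniting that clade.
Most parsimonious ingroup topology: ((Delta,((Eta,Epsilon),(Theta,Alpha))),Zeta).
Changes per character on this tree: I: 1; II: 1; III: 1; IV: 1; V: 1.
Total = 5.

5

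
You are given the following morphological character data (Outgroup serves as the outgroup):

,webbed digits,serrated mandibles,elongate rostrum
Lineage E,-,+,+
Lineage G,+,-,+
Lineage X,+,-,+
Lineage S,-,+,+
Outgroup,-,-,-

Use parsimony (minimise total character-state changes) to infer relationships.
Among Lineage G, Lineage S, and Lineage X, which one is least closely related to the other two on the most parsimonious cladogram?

The outgroup has state '-' for every character, so '+' is the derived state throughout.
webbed digits: derived state '+' in Lineage G and Lineage X only — synapomorphy for {Lineage G, Lineage X}.
serrated mandibles (derived state '+') is shared by Lineage E and Lineage S — a synapomorphy uniting that clade.
All ingroup taxa share the derived state '+' for elongate rostrum; it defines the ingroup but does not resolve relationships within it.
Most parsimonious ingroup topology: ((Lineage S,Lineage E),(Lineage X,Lineage G)).
Lineage G and Lineage X share a more recent common ancestor with each other than either does with Lineage S, so Lineage S is the least closely related of the three.

Lineage S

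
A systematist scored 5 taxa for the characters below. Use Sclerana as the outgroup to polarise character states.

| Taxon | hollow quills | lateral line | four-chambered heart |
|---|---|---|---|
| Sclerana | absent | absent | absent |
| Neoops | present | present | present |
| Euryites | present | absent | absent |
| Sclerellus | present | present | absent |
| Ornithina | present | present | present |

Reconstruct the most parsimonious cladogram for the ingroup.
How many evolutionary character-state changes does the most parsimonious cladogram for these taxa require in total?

3

The outgroup has state 'absent' for every character, so 'present' is the derived state throughout.
All ingroup taxa share the derived state 'present' for hollow quills; it defines the ingroup but does not resolve relationships within it.
lateral line: derived state 'present' in Neoops, Ornithina, and Sclerellus only — synapomorphy for {Neoops, Ornithina, Sclerellus}.
four-chambered heart: derived state 'present' in Neoops and Ornithina only — synapomorphy for {Neoops, Ornithina}.
Most parsimonious ingroup topology: (((Neoops,Ornithina),Sclerellus),Euryites).
Changes per character on this tree: hollow quills: 1; lateral line: 1; four-chambered heart: 1.
Total = 3.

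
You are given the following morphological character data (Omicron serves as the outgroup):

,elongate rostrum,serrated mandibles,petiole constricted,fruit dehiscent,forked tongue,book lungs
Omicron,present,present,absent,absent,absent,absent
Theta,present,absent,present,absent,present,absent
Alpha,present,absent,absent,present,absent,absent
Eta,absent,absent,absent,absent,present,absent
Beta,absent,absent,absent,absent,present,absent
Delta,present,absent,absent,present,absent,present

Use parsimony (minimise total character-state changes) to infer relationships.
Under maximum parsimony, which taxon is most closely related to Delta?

Character polarity is set by the outgroup: the derived state is whichever differs from the outgroup's state, so for elongate rostrum, serrated mandibles the derived state is 'absent', and for the remaining characters it is 'present'.
Only Beta and Eta show the derived state 'absent' for elongate rostrum, supporting them as a clade.
serrated mandibles (derived state 'absent') is shared by all ingroup taxa — unites the whole ingroup.
petiole constricted (derived state 'present') is unique to Theta (autapomorphy; uninformative for grouping).
Only Alpha and Delta show the derived state 'present' for fruit dehiscent, supporting them as a clade.
forked tongue: derived state 'present' in Beta, Eta, and Theta only — synapomorphy for {Beta, Eta, Theta}.
book lungs (derived state 'present') is unique to Delta (autapomorphy; uninformative for grouping).
Most parsimonious ingroup topology: ((Theta,(Eta,Beta)),(Alpha,Delta)).
Delta and Alpha form a cherry on this tree, so they are sister taxa.

Alpha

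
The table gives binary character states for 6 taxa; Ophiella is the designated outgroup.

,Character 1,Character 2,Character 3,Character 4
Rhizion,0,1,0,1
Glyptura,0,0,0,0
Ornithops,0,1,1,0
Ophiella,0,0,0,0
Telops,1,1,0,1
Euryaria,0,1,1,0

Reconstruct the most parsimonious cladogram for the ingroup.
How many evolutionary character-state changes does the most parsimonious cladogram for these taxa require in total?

The outgroup has state '0' for every character, so '1' is the derived state throughout.
Character 1: derived state '1' in Telops only — an autapomorphy, so it tells us nothing about relationships among taxa.
Character 2 (derived state '1') is shared by Euryaria, Ornithops, Rhizion, and Telops — a synapomorphy uniting that clade.
Character 3 (derived state '1') is shared by Euryaria and Ornithops — a synapomorphy uniting that clade.
Only Rhizion and Telops show the derived state '1' for Character 4, supporting them as a clade.
Most parsimonious ingroup topology: (((Telops,Rhizion),(Ornithops,Euryaria)),Glyptura).
Changes per character on this tree: Character 1: 1; Character 2: 1; Character 3: 1; Character 4: 1.
Total = 4.

4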